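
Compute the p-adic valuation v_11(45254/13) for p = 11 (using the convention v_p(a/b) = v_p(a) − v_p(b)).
v_11(45254/13) = 3

Factor powers of 11 from the numerator and denominator of the reduced fraction: 45254 = 11^3 · 34 and 13 = 11^0 · 13. Apply v_p(a/b) = v_p(a) − v_p(b): v_11(45254/13) = 3 − 0 = 3.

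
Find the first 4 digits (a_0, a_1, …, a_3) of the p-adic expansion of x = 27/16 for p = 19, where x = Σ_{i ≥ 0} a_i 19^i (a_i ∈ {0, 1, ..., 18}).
(a_0, …, a_3) = (10, 15, 17, 5)

v_19(27/16) = 0 (numerator and denominator both coprime to 19), so x ∈ ℤ_19^×. Compute digits iteratively via a_i = x_i mod 19, x_{i+1} = (x_i − a_i)/19, with x_0 = x:
  x_0 = 27/16;  a_0 = 10;  x_1 = (x_0 − 10)/19 = -7/16
  x_1 = -7/16;  a_1 = 15;  x_2 = (x_1 − 15)/19 = -13/16
  x_2 = -13/16;  a_2 = 17;  x_3 = (x_2 − 17)/19 = -15/16
  x_3 = -15/16;  a_3 = 5;  x_4 = (x_3 − 5)/19 = -5/16
Digits: (10, 15, 17, 5).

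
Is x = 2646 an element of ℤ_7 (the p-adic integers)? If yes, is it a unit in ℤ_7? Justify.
x ∈ ℤ_7 but not a unit; v_7(x) = 2 > 0

ℤ_7 = {x ∈ ℚ_7 : v_7(x) ≥ 0} and ℤ_7^× = {x ∈ ℤ_7 : v_7(x) = 0}. Here v_7(2646) = v_7(num) − v_7(den) = 2; compare against these criteria.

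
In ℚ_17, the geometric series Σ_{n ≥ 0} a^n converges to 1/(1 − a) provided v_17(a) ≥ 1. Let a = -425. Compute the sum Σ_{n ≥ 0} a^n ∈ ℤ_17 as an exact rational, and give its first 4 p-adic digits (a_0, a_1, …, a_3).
Σ a^n = 1/(1 − a) = 1/426;  first 4 digits = (1, 9, 11, 0)

v_17(a) = 1 ≥ 1, so the series converges in ℤ_17 to 1/(1 − a) = 1/(1 − (-425)) = 1/426. Expand this rational in ℤ_17: compute digits iteratively via d_i = x_i mod 17, x_{i+1} = (x_i − d_i)/17. The first 4 digits are (1, 9, 11, 0).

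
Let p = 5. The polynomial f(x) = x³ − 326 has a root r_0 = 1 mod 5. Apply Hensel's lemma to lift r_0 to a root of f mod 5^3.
r_2 = 26 (mod 125)

Hensel: r_{i+1} = r_i − f(r_i)/f′(r_i) mod 5^{i+2}, where f′(x) = 3x². Iterate:
  r_0 = 1 (mod 5)
  r_1 = 1 (mod 25)
  r_2 = 26 (mod 125)
Final: r = 26 with f(r) ≡ 0 mod 5^3.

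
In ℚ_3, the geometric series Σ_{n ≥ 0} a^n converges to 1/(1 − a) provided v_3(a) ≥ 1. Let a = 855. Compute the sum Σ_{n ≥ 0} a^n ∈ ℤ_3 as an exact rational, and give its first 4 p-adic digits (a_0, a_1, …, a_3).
Σ a^n = 1/(1 − a) = -1/854;  first 4 digits = (1, 0, 2, 1)

v_3(a) = 2 ≥ 1, so the series converges in ℤ_3 to 1/(1 − a) = 1/(1 − 855) = -1/854. Expand this rational in ℤ_3: compute digits iteratively via d_i = x_i mod 3, x_{i+1} = (x_i − d_i)/3. The first 4 digits are (1, 0, 2, 1).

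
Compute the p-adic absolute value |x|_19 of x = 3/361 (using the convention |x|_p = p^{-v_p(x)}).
|3/361|_19 = 361

Step 1 — compute v_19(x) by factoring powers of 19 out of the numerator and denominator: v_19(3/361) = -2. Step 2 — apply |x|_p = p^{-v_p(x)} = 19^{2} = 361.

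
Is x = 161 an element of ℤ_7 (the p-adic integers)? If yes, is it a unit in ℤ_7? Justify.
x ∈ ℤ_7 but not a unit; v_7(x) = 1 > 0

ℤ_7 = {x ∈ ℚ_7 : v_7(x) ≥ 0} and ℤ_7^× = {x ∈ ℤ_7 : v_7(x) = 0}. Here v_7(161) = v_7(num) − v_7(den) = 1; compare against these criteria.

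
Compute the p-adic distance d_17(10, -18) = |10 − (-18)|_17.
d_17(10, -18) = 1

Step 1 — x − y = 10 − (-18) = 28. Step 2 — v_17(28) = 0 (factor: 28 = (17^0 · 28); the sign does not affect v_p). Step 3 — |x − y|_17 = 17^{0} = 1.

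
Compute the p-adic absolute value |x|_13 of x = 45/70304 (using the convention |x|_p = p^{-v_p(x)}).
|45/70304|_13 = 2197

Step 1 — compute v_13(x) by factoring powers of 13 out of the numerator and denominator: v_13(45/70304) = -3. Step 2 — apply |x|_p = p^{-v_p(x)} = 13^{3} = 2197.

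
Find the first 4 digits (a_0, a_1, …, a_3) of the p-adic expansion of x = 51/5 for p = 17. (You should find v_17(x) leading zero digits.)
(a_0, …, a_3) = (0, 4, 10, 13)

v_17(51/5) = 1, so a_0 = ... = a_0 = 0. Factor out: x = 17^1 · u with u = 3/5 a unit in ℤ_17. Expand u iteratively via a_{v+i} = u_i mod 17, u_{i+1} = (u_i − a_{v+i})/17:
  u_0 = 3/5;  a_1 = 4;  u_1 = (u_0 − 4)/17 = -1/5
  u_1 = -1/5;  a_2 = 10;  u_2 = (u_1 − 10)/17 = -3/5
  u_2 = -3/5;  a_3 = 13;  u_3 = (u_2 − 13)/17 = -4/5
Digits: (0, 4, 10, 13).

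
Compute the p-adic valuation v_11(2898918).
v_11(2898918) = 5

v_11(n) is the largest exponent k such that 11^k divides n. Factor out: 2898918 = 11^5 · 18. (Sign doesn't affect v_p.) So v_11(2898918) = 5.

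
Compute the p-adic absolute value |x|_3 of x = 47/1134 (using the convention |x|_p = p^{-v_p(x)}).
|47/1134|_3 = 81

Step 1 — compute v_3(x) by factoring powers of 3 out of the numerator and denominator: v_3(47/1134) = -4. Step 2 — apply |x|_p = p^{-v_p(x)} = 3^{4} = 81.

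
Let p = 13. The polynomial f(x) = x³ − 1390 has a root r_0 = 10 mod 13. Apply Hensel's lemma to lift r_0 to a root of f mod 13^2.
r_1 = 62 (mod 169)

Hensel: r_{i+1} = r_i − f(r_i)/f′(r_i) mod 13^{i+2}, where f′(x) = 3x². Iterate:
  r_0 = 10 (mod 13)
  r_1 = 62 (mod 169)
Final: r = 62 with f(r) ≡ 0 mod 13^2.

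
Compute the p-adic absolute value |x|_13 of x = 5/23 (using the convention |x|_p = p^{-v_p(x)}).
|5/23|_13 = 1

Step 1 — compute v_13(x) by factoring powers of 13 out of the numerator and denominator: v_13(5/23) = 0. Step 2 — apply |x|_p = p^{-v_p(x)} = 13^{0} = 1.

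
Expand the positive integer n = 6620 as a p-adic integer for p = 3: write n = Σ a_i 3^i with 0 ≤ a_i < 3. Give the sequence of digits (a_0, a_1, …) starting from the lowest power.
(a_0, a_1, …) = (2, 1, 0, 2, 0, 0, 0, 0, 1)

Repeated division by 3 gives the digits low-to-high: 6620 = 2 + 1·3^1 + 2·3^3 + 1·3^8. Digit sequence: (2, 1, 0, 2, 0, 0, 0, 0, 1).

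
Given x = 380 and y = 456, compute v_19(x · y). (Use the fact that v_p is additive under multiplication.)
v_19(173280) = 2

v_p(x) = 1 (factor: 380 = 19^1 · 20); v_p(y) = 1 (factor: 456 = 19^1 · 24). Additivity: v_p(xy) = v_p(x) + v_p(y) = 1 + 1 = 2. (Direct check: xy = 173280 = 19^2 · (480).)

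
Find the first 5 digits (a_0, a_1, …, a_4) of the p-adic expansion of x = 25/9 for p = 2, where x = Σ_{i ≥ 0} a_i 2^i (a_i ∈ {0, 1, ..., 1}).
(a_0, …, a_4) = (1, 0, 0, 0, 1)

v_2(25/9) = 0 (numerator and denominator both coprime to 2), so x ∈ ℤ_2^×. Compute digits iteratively via a_i = x_i mod 2, x_{i+1} = (x_i − a_i)/2, with x_0 = x:
  x_0 = 25/9;  a_0 = 1;  x_1 = (x_0 − 1)/2 = 8/9
  x_1 = 8/9;  a_1 = 0;  x_2 = (x_1 − 0)/2 = 4/9
  x_2 = 4/9;  a_2 = 0;  x_3 = (x_2 − 0)/2 = 2/9
  x_3 = 2/9;  a_3 = 0;  x_4 = (x_3 − 0)/2 = 1/9
  x_4 = 1/9;  a_4 = 1;  x_5 = (x_4 − 1)/2 = -4/9
Digits: (1, 0, 0, 0, 1).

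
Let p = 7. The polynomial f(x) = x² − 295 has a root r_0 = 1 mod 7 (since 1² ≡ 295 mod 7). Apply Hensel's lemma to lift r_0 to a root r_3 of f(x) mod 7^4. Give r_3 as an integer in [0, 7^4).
r_3 = 148 (mod 2401)

Hensel's recurrence: r_{i+1} = r_i − f(r_i)·(f′(r_i))^{-1} mod 7^{i+2}, with f′(x) = 2x. Iterate:
  r_0 = 1 (mod 7)
  r_1 = 1 (mod 49)
  r_2 = 148 (mod 343)
  r_3 = 148 (mod 2401)
Final: r_3 = 148, and one checks f(r_3) ≡ 0 mod 7^4.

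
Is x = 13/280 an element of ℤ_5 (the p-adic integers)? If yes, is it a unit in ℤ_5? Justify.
x ∉ ℤ_5 (v_5(x) = -1 < 0)

ℤ_5 = {x ∈ ℚ_5 : v_5(x) ≥ 0} and ℤ_5^× = {x ∈ ℤ_5 : v_5(x) = 0}. Here v_5(13/280) = v_5(num) − v_5(den) = -1; compare against these criteria.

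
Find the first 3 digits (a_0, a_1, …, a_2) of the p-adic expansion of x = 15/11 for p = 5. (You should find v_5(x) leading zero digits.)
(a_0, …, a_2) = (0, 3, 4)

v_5(15/11) = 1, so a_0 = ... = a_0 = 0. Factor out: x = 5^1 · u with u = 3/11 a unit in ℤ_5. Expand u iteratively via a_{v+i} = u_i mod 5, u_{i+1} = (u_i − a_{v+i})/5:
  u_0 = 3/11;  a_1 = 3;  u_1 = (u_0 − 3)/5 = -6/11
  u_1 = -6/11;  a_2 = 4;  u_2 = (u_1 − 4)/5 = -10/11
Digits: (0, 3, 4).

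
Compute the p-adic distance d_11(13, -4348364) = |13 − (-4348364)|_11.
d_11(13, -4348364) = 1/161051

Step 1 — x − y = 13 − (-4348364) = 4348377. Step 2 — v_11(4348377) = 5 (factor: 4348377 = (11^5 · 27); the sign does not affect v_p). Step 3 — |x − y|_11 = 11^{-5} = 1/161051.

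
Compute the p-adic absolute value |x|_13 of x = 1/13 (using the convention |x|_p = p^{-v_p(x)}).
|1/13|_13 = 13

Step 1 — compute v_13(x) by factoring powers of 13 out of the numerator and denominator: v_13(1/13) = -1. Step 2 — apply |x|_p = p^{-v_p(x)} = 13^{1} = 13.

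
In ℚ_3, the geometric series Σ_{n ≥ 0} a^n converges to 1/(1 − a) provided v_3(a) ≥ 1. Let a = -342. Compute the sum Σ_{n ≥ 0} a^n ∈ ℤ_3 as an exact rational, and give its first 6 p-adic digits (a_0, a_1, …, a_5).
Σ a^n = 1/(1 − a) = 1/343;  first 6 digits = (1, 0, 1, 2, 2, 2)

v_3(a) = 2 ≥ 1, so the series converges in ℤ_3 to 1/(1 − a) = 1/(1 − (-342)) = 1/343. Expand this rational in ℤ_3: compute digits iteratively via d_i = x_i mod 3, x_{i+1} = (x_i − d_i)/3. The first 6 digits are (1, 0, 1, 2, 2, 2).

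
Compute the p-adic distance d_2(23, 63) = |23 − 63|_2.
d_2(23, 63) = 1/8

Step 1 — x − y = 23 − 63 = -40. Step 2 — v_2(-40) = 3 (factor: -40 = −(2^3 · 5); the sign does not affect v_p). Step 3 — |x − y|_2 = 2^{-3} = 1/8.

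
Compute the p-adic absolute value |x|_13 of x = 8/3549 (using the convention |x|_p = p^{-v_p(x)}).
|8/3549|_13 = 169

Step 1 — compute v_13(x) by factoring powers of 13 out of the numerator and denominator: v_13(8/3549) = -2. Step 2 — apply |x|_p = p^{-v_p(x)} = 13^{2} = 169.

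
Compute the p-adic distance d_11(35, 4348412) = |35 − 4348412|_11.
d_11(35, 4348412) = 1/161051

Step 1 — x − y = 35 − 4348412 = -4348377. Step 2 — v_11(-4348377) = 5 (factor: -4348377 = −(11^5 · 27); the sign does not affect v_p). Step 3 — |x − y|_11 = 11^{-5} = 1/161051.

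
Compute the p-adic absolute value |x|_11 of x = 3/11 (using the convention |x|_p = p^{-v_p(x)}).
|3/11|_11 = 11

Step 1 — compute v_11(x) by factoring powers of 11 out of the numerator and denominator: v_11(3/11) = -1. Step 2 — apply |x|_p = p^{-v_p(x)} = 11^{1} = 11.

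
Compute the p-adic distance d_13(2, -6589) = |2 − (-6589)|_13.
d_13(2, -6589) = 1/2197

Step 1 — x − y = 2 − (-6589) = 6591. Step 2 — v_13(6591) = 3 (factor: 6591 = (13^3 · 3); the sign does not affect v_p). Step 3 — |x − y|_13 = 13^{-3} = 1/2197.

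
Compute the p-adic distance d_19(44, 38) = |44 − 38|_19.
d_19(44, 38) = 1

Step 1 — x − y = 44 − 38 = 6. Step 2 — v_19(6) = 0 (factor: 6 = (19^0 · 6); the sign does not affect v_p). Step 3 — |x − y|_19 = 19^{0} = 1.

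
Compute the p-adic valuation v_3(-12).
v_3(-12) = 1

v_3(n) is the largest exponent k such that 3^k divides n. Factor out: -12 = -3^1 · 4. (Sign doesn't affect v_p.) So v_3(-12) = 1.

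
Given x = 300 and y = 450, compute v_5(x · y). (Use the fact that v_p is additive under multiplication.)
v_5(135000) = 4

v_p(x) = 2 (factor: 300 = 5^2 · 12); v_p(y) = 2 (factor: 450 = 5^2 · 18). Additivity: v_p(xy) = v_p(x) + v_p(y) = 2 + 2 = 4. (Direct check: xy = 135000 = 5^4 · (216).)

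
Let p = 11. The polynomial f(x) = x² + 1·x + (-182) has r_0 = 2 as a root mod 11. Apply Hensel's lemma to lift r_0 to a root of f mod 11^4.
r_3 = 13 (mod 14641)

Hensel: r_{i+1} = r_i − f(r_i)·(f′(r_i))^{-1} mod 11^{i+2}, f′(x) = 2x + 1. Iterate:
  r_0 = 2 (mod 11)
  r_1 = 13 (mod 121)
  r_2 = 13 (mod 1331)
  r_3 = 13 (mod 14641)
Final: r = 13 satisfies f(r) ≡ 0 mod 11^4.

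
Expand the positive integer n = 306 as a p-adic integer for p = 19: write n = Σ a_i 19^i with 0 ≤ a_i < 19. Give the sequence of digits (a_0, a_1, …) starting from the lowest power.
(a_0, a_1, …) = (2, 16)

Repeated division by 19 gives the digits low-to-high: 306 = 2 + 16·19^1. Digit sequence: (2, 16).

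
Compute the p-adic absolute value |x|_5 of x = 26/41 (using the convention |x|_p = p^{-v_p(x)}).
|26/41|_5 = 1

Step 1 — compute v_5(x) by factoring powers of 5 out of the numerator and denominator: v_5(26/41) = 0. Step 2 — apply |x|_p = p^{-v_p(x)} = 5^{0} = 1.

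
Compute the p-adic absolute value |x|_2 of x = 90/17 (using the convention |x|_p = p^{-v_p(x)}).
|90/17|_2 = 1/2

Step 1 — compute v_2(x) by factoring powers of 2 out of the numerator and denominator: v_2(90/17) = 1. Step 2 — apply |x|_p = p^{-v_p(x)} = 2^{-1} = 1/2.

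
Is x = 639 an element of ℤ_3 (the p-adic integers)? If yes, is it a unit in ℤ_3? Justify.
x ∈ ℤ_3 but not a unit; v_3(x) = 2 > 0

ℤ_3 = {x ∈ ℚ_3 : v_3(x) ≥ 0} and ℤ_3^× = {x ∈ ℤ_3 : v_3(x) = 0}. Here v_3(639) = v_3(num) − v_3(den) = 2; compare against these criteria.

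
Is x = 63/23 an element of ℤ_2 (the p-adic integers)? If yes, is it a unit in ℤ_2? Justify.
x ∈ ℤ_2^× (unit); v_2(x) = 0

ℤ_2 = {x ∈ ℚ_2 : v_2(x) ≥ 0} and ℤ_2^× = {x ∈ ℤ_2 : v_2(x) = 0}. Here v_2(63/23) = v_2(num) − v_2(den) = 0; compare against these criteria.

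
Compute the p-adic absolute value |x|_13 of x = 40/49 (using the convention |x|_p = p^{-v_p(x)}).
|40/49|_13 = 1

Step 1 — compute v_13(x) by factoring powers of 13 out of the numerator and denominator: v_13(40/49) = 0. Step 2 — apply |x|_p = p^{-v_p(x)} = 13^{0} = 1.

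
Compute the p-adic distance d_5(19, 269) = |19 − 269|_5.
d_5(19, 269) = 1/125

Step 1 — x − y = 19 − 269 = -250. Step 2 — v_5(-250) = 3 (factor: -250 = −(5^3 · 2); the sign does not affect v_p). Step 3 — |x − y|_5 = 5^{-3} = 1/125.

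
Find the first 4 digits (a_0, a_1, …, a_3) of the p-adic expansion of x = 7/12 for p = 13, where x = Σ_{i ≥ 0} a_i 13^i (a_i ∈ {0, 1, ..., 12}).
(a_0, …, a_3) = (6, 5, 5, 5)

v_13(7/12) = 0 (numerator and denominator both coprime to 13), so x ∈ ℤ_13^×. Compute digits iteratively via a_i = x_i mod 13, x_{i+1} = (x_i − a_i)/13, with x_0 = x:
  x_0 = 7/12;  a_0 = 6;  x_1 = (x_0 − 6)/13 = -5/12
  x_1 = -5/12;  a_1 = 5;  x_2 = (x_1 − 5)/13 = -5/12
  x_2 = -5/12;  a_2 = 5;  x_3 = (x_2 − 5)/13 = -5/12
  x_3 = -5/12;  a_3 = 5;  x_4 = (x_3 − 5)/13 = -5/12
Digits: (6, 5, 5, 5).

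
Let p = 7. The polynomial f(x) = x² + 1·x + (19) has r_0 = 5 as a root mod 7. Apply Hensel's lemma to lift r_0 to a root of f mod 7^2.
r_1 = 5 (mod 49)

Hensel: r_{i+1} = r_i − f(r_i)·(f′(r_i))^{-1} mod 7^{i+2}, f′(x) = 2x + 1. Iterate:
  r_0 = 5 (mod 7)
  r_1 = 5 (mod 49)
Final: r = 5 satisfies f(r) ≡ 0 mod 7^2.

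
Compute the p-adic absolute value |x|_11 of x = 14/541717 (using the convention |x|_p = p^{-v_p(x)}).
|14/541717|_11 = 14641

Step 1 — compute v_11(x) by factoring powers of 11 out of the numerator and denominator: v_11(14/541717) = -4. Step 2 — apply |x|_p = p^{-v_p(x)} = 11^{4} = 14641.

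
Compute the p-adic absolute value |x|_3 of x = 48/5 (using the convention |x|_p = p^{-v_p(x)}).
|48/5|_3 = 1/3

Step 1 — compute v_3(x) by factoring powers of 3 out of the numerator and denominator: v_3(48/5) = 1. Step 2 — apply |x|_p = p^{-v_p(x)} = 3^{-1} = 1/3.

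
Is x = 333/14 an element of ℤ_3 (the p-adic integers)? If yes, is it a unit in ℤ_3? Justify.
x ∈ ℤ_3 but not a unit; v_3(x) = 2 > 0

ℤ_3 = {x ∈ ℚ_3 : v_3(x) ≥ 0} and ℤ_3^× = {x ∈ ℤ_3 : v_3(x) = 0}. Here v_3(333/14) = v_3(num) − v_3(den) = 2; compare against these criteria.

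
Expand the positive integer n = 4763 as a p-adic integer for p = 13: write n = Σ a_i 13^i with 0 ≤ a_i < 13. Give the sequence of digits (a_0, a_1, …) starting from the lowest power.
(a_0, a_1, …) = (5, 2, 2, 2)

Repeated division by 13 gives the digits low-to-high: 4763 = 5 + 2·13^1 + 2·13^2 + 2·13^3. Digit sequence: (5, 2, 2, 2).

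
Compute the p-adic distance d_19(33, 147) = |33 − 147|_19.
d_19(33, 147) = 1/19

Step 1 — x − y = 33 − 147 = -114. Step 2 — v_19(-114) = 1 (factor: -114 = −(19^1 · 6); the sign does not affect v_p). Step 3 — |x − y|_19 = 19^{-1} = 1/19.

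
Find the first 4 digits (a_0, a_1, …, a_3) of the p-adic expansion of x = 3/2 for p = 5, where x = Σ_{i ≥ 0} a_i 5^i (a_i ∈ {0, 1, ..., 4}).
(a_0, …, a_3) = (4, 2, 2, 2)

v_5(3/2) = 0 (numerator and denominator both coprime to 5), so x ∈ ℤ_5^×. Compute digits iteratively via a_i = x_i mod 5, x_{i+1} = (x_i − a_i)/5, with x_0 = x:
  x_0 = 3/2;  a_0 = 4;  x_1 = (x_0 − 4)/5 = -1/2
  x_1 = -1/2;  a_1 = 2;  x_2 = (x_1 − 2)/5 = -1/2
  x_2 = -1/2;  a_2 = 2;  x_3 = (x_2 − 2)/5 = -1/2
  x_3 = -1/2;  a_3 = 2;  x_4 = (x_3 − 2)/5 = -1/2
Digits: (4, 2, 2, 2).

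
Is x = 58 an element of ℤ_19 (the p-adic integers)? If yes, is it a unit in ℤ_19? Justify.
x ∈ ℤ_19^× (unit); v_19(x) = 0

ℤ_19 = {x ∈ ℚ_19 : v_19(x) ≥ 0} and ℤ_19^× = {x ∈ ℤ_19 : v_19(x) = 0}. Here v_19(58) = v_19(num) − v_19(den) = 0; compare against these criteria.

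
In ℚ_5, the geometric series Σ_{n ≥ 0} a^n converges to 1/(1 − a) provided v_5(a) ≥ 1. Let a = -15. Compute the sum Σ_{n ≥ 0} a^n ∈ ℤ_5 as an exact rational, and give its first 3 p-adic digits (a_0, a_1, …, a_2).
Σ a^n = 1/(1 − a) = 1/16;  first 3 digits = (1, 2, 3)

v_5(a) = 1 ≥ 1, so the series converges in ℤ_5 to 1/(1 − a) = 1/(1 − (-15)) = 1/16. Expand this rational in ℤ_5: compute digits iteratively via d_i = x_i mod 5, x_{i+1} = (x_i − d_i)/5. The first 3 digits are (1, 2, 3).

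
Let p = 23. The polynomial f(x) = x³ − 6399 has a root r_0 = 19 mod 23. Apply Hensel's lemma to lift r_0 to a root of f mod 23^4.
r_3 = 173830 (mod 279841)

Hensel: r_{i+1} = r_i − f(r_i)/f′(r_i) mod 23^{i+2}, where f′(x) = 3x². Iterate:
  r_0 = 19 (mod 23)
  r_1 = 318 (mod 529)
  r_2 = 3492 (mod 12167)
  r_3 = 173830 (mod 279841)
Final: r = 173830 with f(r) ≡ 0 mod 23^4.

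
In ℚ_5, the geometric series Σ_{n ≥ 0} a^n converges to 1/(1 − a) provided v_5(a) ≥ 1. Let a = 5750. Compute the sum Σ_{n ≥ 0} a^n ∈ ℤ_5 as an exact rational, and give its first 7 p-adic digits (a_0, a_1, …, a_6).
Σ a^n = 1/(1 − a) = -1/5749;  first 7 digits = (1, 0, 0, 1, 4, 1, 1)

v_5(a) = 3 ≥ 1, so the series converges in ℤ_5 to 1/(1 − a) = 1/(1 − 5750) = -1/5749. Expand this rational in ℤ_5: compute digits iteratively via d_i = x_i mod 5, x_{i+1} = (x_i − d_i)/5. The first 7 digits are (1, 0, 0, 1, 4, 1, 1).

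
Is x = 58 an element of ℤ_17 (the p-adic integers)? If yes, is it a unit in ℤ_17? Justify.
x ∈ ℤ_17^× (unit); v_17(x) = 0

ℤ_17 = {x ∈ ℚ_17 : v_17(x) ≥ 0} and ℤ_17^× = {x ∈ ℤ_17 : v_17(x) = 0}. Here v_17(58) = v_17(num) − v_17(den) = 0; compare against these criteria.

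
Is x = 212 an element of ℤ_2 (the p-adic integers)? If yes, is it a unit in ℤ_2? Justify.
x ∈ ℤ_2 but not a unit; v_2(x) = 2 > 0

ℤ_2 = {x ∈ ℚ_2 : v_2(x) ≥ 0} and ℤ_2^× = {x ∈ ℤ_2 : v_2(x) = 0}. Here v_2(212) = v_2(num) − v_2(den) = 2; compare against these criteria.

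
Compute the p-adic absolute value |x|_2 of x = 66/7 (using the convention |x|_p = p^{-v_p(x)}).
|66/7|_2 = 1/2

Step 1 — compute v_2(x) by factoring powers of 2 out of the numerator and denominator: v_2(66/7) = 1. Step 2 — apply |x|_p = p^{-v_p(x)} = 2^{-1} = 1/2.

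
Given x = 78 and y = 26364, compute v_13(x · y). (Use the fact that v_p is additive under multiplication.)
v_13(2056392) = 4

v_p(x) = 1 (factor: 78 = 13^1 · 6); v_p(y) = 3 (factor: 26364 = 13^3 · 12). Additivity: v_p(xy) = v_p(x) + v_p(y) = 1 + 3 = 4. (Direct check: xy = 2056392 = 13^4 · (72).)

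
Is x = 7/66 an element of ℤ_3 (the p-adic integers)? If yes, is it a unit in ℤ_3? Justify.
x ∉ ℤ_3 (v_3(x) = -1 < 0)

ℤ_3 = {x ∈ ℚ_3 : v_3(x) ≥ 0} and ℤ_3^× = {x ∈ ℤ_3 : v_3(x) = 0}. Here v_3(7/66) = v_3(num) − v_3(den) = -1; compare against these criteria.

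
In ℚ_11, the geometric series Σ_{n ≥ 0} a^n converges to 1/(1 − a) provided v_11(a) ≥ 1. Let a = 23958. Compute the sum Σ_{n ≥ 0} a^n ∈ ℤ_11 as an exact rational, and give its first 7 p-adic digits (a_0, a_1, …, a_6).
Σ a^n = 1/(1 − a) = -1/23957;  first 7 digits = (1, 0, 0, 7, 1, 0, 5)

v_11(a) = 3 ≥ 1, so the series converges in ℤ_11 to 1/(1 − a) = 1/(1 − 23958) = -1/23957. Expand this rational in ℤ_11: compute digits iteratively via d_i = x_i mod 11, x_{i+1} = (x_i − d_i)/11. The first 7 digits are (1, 0, 0, 7, 1, 0, 5).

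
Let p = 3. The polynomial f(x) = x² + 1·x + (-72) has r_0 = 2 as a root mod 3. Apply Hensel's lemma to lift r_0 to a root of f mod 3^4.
r_3 = 8 (mod 81)

Hensel: r_{i+1} = r_i − f(r_i)·(f′(r_i))^{-1} mod 3^{i+2}, f′(x) = 2x + 1. Iterate:
  r_0 = 2 (mod 3)
  r_1 = 8 (mod 9)
  r_2 = 8 (mod 27)
  r_3 = 8 (mod 81)
Final: r = 8 satisfies f(r) ≡ 0 mod 3^4.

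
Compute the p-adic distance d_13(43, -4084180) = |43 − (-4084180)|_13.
d_13(43, -4084180) = 1/371293

Step 1 — x − y = 43 − (-4084180) = 4084223. Step 2 — v_13(4084223) = 5 (factor: 4084223 = (13^5 · 11); the sign does not affect v_p). Step 3 — |x − y|_13 = 13^{-5} = 1/371293.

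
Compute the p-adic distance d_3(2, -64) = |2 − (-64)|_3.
d_3(2, -64) = 1/3

Step 1 — x − y = 2 − (-64) = 66. Step 2 — v_3(66) = 1 (factor: 66 = (3^1 · 22); the sign does not affect v_p). Step 3 — |x − y|_3 = 3^{-1} = 1/3.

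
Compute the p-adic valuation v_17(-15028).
v_17(-15028) = 2

v_17(n) is the largest exponent k such that 17^k divides n. Factor out: -15028 = -17^2 · 52. (Sign doesn't affect v_p.) So v_17(-15028) = 2.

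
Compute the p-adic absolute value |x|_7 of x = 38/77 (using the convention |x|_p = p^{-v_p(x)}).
|38/77|_7 = 7

Step 1 — compute v_7(x) by factoring powers of 7 out of the numerator and denominator: v_7(38/77) = -1. Step 2 — apply |x|_p = p^{-v_p(x)} = 7^{1} = 7.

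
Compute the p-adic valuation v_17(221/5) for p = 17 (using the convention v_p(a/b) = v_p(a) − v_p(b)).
v_17(221/5) = 1

Factor powers of 17 from the numerator and denominator of the reduced fraction: 221 = 17^1 · 13 and 5 = 17^0 · 5. Apply v_p(a/b) = v_p(a) − v_p(b): v_17(221/5) = 1 − 0 = 1.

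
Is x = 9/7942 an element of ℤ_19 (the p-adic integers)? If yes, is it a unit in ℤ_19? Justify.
x ∉ ℤ_19 (v_19(x) = -2 < 0)

ℤ_19 = {x ∈ ℚ_19 : v_19(x) ≥ 0} and ℤ_19^× = {x ∈ ℤ_19 : v_19(x) = 0}. Here v_19(9/7942) = v_19(num) − v_19(den) = -2; compare against these criteria.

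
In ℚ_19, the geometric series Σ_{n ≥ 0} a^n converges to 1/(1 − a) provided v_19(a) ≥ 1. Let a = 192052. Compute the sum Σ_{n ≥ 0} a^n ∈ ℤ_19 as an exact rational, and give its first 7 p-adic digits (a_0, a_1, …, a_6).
Σ a^n = 1/(1 − a) = -1/192051;  first 7 digits = (1, 0, 0, 9, 1, 0, 5)

v_19(a) = 3 ≥ 1, so the series converges in ℤ_19 to 1/(1 − a) = 1/(1 − 192052) = -1/192051. Expand this rational in ℤ_19: compute digits iteratively via d_i = x_i mod 19, x_{i+1} = (x_i − d_i)/19. The first 7 digits are (1, 0, 0, 9, 1, 0, 5).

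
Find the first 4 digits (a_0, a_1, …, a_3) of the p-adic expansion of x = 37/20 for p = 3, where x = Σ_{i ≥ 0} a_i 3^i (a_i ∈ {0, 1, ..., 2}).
(a_0, …, a_3) = (2, 1, 1, 0)

v_3(37/20) = 0 (numerator and denominator both coprime to 3), so x ∈ ℤ_3^×. Compute digits iteratively via a_i = x_i mod 3, x_{i+1} = (x_i − a_i)/3, with x_0 = x:
  x_0 = 37/20;  a_0 = 2;  x_1 = (x_0 − 2)/3 = -1/20
  x_1 = -1/20;  a_1 = 1;  x_2 = (x_1 − 1)/3 = -7/20
  x_2 = -7/20;  a_2 = 1;  x_3 = (x_2 − 1)/3 = -9/20
  x_3 = -9/20;  a_3 = 0;  x_4 = (x_3 − 0)/3 = -3/20
Digits: (2, 1, 1, 0).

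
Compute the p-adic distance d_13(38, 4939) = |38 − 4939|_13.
d_13(38, 4939) = 1/169

Step 1 — x − y = 38 − 4939 = -4901. Step 2 — v_13(-4901) = 2 (factor: -4901 = −(13^2 · 29); the sign does not affect v_p). Step 3 — |x − y|_13 = 13^{-2} = 1/169.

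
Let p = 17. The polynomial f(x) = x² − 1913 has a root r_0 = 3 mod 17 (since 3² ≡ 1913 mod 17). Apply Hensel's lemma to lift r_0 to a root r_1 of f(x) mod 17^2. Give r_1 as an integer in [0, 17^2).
r_1 = 224 (mod 289)

Hensel's recurrence: r_{i+1} = r_i − f(r_i)·(f′(r_i))^{-1} mod 17^{i+2}, with f′(x) = 2x. Iterate:
  r_0 = 3 (mod 17)
  r_1 = 224 (mod 289)
Final: r_1 = 224, and one checks f(r_1) ≡ 0 mod 17^2.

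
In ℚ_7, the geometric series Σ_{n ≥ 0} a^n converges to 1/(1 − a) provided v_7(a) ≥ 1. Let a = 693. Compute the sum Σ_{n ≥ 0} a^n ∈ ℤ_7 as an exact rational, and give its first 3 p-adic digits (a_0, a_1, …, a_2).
Σ a^n = 1/(1 − a) = -1/692;  first 3 digits = (1, 1, 1)

v_7(a) = 1 ≥ 1, so the series converges in ℤ_7 to 1/(1 − a) = 1/(1 − 693) = -1/692. Expand this rational in ℤ_7: compute digits iteratively via d_i = x_i mod 7, x_{i+1} = (x_i − d_i)/7. The first 3 digits are (1, 1, 1).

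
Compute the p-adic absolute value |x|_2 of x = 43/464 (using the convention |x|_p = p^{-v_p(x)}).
|43/464|_2 = 16

Step 1 — compute v_2(x) by factoring powers of 2 out of the numerator and denominator: v_2(43/464) = -4. Step 2 — apply |x|_p = p^{-v_p(x)} = 2^{4} = 16.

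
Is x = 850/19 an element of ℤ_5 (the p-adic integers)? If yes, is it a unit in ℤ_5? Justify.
x ∈ ℤ_5 but not a unit; v_5(x) = 2 > 0

ℤ_5 = {x ∈ ℚ_5 : v_5(x) ≥ 0} and ℤ_5^× = {x ∈ ℤ_5 : v_5(x) = 0}. Here v_5(850/19) = v_5(num) − v_5(den) = 2; compare against these criteria.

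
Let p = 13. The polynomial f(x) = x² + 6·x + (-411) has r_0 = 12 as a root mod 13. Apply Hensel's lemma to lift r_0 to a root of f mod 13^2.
r_1 = 103 (mod 169)

Hensel: r_{i+1} = r_i − f(r_i)·(f′(r_i))^{-1} mod 13^{i+2}, f′(x) = 2x + 6. Iterate:
  r_0 = 12 (mod 13)
  r_1 = 103 (mod 169)
Final: r = 103 satisfies f(r) ≡ 0 mod 13^2.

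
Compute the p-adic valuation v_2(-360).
v_2(-360) = 3

v_2(n) is the largest exponent k such that 2^k divides n. Factor out: -360 = -2^3 · 45. (Sign doesn't affect v_p.) So v_2(-360) = 3.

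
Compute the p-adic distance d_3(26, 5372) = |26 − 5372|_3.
d_3(26, 5372) = 1/243

Step 1 — x − y = 26 − 5372 = -5346. Step 2 — v_3(-5346) = 5 (factor: -5346 = −(3^5 · 22); the sign does not affect v_p). Step 3 — |x − y|_3 = 3^{-5} = 1/243.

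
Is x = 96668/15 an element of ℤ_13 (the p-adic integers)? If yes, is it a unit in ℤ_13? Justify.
x ∈ ℤ_13 but not a unit; v_13(x) = 3 > 0

ℤ_13 = {x ∈ ℚ_13 : v_13(x) ≥ 0} and ℤ_13^× = {x ∈ ℤ_13 : v_13(x) = 0}. Here v_13(96668/15) = v_13(num) − v_13(den) = 3; compare against these criteria.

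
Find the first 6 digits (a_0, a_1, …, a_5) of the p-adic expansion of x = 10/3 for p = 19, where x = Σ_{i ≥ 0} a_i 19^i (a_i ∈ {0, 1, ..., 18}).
(a_0, …, a_5) = (16, 12, 12, 12, 12, 12)

v_19(10/3) = 0 (numerator and denominator both coprime to 19), so x ∈ ℤ_19^×. Compute digits iteratively via a_i = x_i mod 19, x_{i+1} = (x_i − a_i)/19, with x_0 = x:
  x_0 = 10/3;  a_0 = 16;  x_1 = (x_0 − 16)/19 = -2/3
  x_1 = -2/3;  a_1 = 12;  x_2 = (x_1 − 12)/19 = -2/3
  x_2 = -2/3;  a_2 = 12;  x_3 = (x_2 − 12)/19 = -2/3
  x_3 = -2/3;  a_3 = 12;  x_4 = (x_3 − 12)/19 = -2/3
  x_4 = -2/3;  a_4 = 12;  x_5 = (x_4 − 12)/19 = -2/3
  x_5 = -2/3;  a_5 = 12;  x_6 = (x_5 − 12)/19 = -2/3
Digits: (16, 12, 12, 12, 12, 12).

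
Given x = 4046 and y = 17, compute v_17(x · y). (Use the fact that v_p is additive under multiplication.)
v_17(68782) = 3

v_p(x) = 2 (factor: 4046 = 17^2 · 14); v_p(y) = 1 (factor: 17 = 17^1 · 1). Additivity: v_p(xy) = v_p(x) + v_p(y) = 2 + 1 = 3. (Direct check: xy = 68782 = 17^3 · (14).)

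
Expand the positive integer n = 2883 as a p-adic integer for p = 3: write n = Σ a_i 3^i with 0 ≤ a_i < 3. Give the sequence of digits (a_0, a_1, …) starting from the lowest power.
(a_0, a_1, …) = (0, 1, 2, 1, 2, 2, 0, 1)

Repeated division by 3 gives the digits low-to-high: 2883 = 1·3^1 + 2·3^2 + 1·3^3 + 2·3^4 + 2·3^5 + 1·3^7. Digit sequence: (0, 1, 2, 1, 2, 2, 0, 1).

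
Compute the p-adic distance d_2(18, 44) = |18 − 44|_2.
d_2(18, 44) = 1/2

Step 1 — x − y = 18 − 44 = -26. Step 2 — v_2(-26) = 1 (factor: -26 = −(2^1 · 13); the sign does not affect v_p). Step 3 — |x − y|_2 = 2^{-1} = 1/2.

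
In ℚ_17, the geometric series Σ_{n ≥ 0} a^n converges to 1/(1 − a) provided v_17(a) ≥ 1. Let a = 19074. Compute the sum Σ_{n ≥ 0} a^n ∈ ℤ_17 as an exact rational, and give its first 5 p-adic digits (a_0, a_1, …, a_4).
Σ a^n = 1/(1 − a) = -1/19073;  first 5 digits = (1, 0, 15, 3, 4)

v_17(a) = 2 ≥ 1, so the series converges in ℤ_17 to 1/(1 − a) = 1/(1 − 19074) = -1/19073. Expand this rational in ℤ_17: compute digits iteratively via d_i = x_i mod 17, x_{i+1} = (x_i − d_i)/17. The first 5 digits are (1, 0, 15, 3, 4).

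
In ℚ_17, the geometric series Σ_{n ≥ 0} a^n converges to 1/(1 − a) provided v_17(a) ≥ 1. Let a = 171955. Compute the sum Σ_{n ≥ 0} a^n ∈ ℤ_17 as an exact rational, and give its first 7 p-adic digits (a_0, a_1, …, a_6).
Σ a^n = 1/(1 − a) = -1/171954;  first 7 digits = (1, 0, 0, 1, 2, 0, 1)

v_17(a) = 3 ≥ 1, so the series converges in ℤ_17 to 1/(1 − a) = 1/(1 − 171955) = -1/171954. Expand this rational in ℤ_17: compute digits iteratively via d_i = x_i mod 17, x_{i+1} = (x_i − d_i)/17. The first 7 digits are (1, 0, 0, 1, 2, 0, 1).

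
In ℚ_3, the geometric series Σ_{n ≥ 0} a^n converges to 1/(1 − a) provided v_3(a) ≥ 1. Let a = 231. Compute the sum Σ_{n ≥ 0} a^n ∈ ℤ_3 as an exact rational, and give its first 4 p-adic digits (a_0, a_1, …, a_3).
Σ a^n = 1/(1 − a) = -1/230;  first 4 digits = (1, 2, 2, 0)

v_3(a) = 1 ≥ 1, so the series converges in ℤ_3 to 1/(1 − a) = 1/(1 − 231) = -1/230. Expand this rational in ℤ_3: compute digits iteratively via d_i = x_i mod 3, x_{i+1} = (x_i − d_i)/3. The first 4 digits are (1, 2, 2, 0).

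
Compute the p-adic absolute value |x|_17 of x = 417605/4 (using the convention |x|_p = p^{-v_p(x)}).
|417605/4|_17 = 1/83521

Step 1 — compute v_17(x) by factoring powers of 17 out of the numerator and denominator: v_17(417605/4) = 4. Step 2 — apply |x|_p = p^{-v_p(x)} = 17^{-4} = 1/83521.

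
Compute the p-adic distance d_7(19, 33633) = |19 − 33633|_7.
d_7(19, 33633) = 1/16807

Step 1 — x − y = 19 − 33633 = -33614. Step 2 — v_7(-33614) = 5 (factor: -33614 = −(7^5 · 2); the sign does not affect v_p). Step 3 — |x − y|_7 = 7^{-5} = 1/16807.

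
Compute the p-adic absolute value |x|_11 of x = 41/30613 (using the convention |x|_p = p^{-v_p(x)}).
|41/30613|_11 = 1331

Step 1 — compute v_11(x) by factoring powers of 11 out of the numerator and denominator: v_11(41/30613) = -3. Step 2 — apply |x|_p = p^{-v_p(x)} = 11^{3} = 1331.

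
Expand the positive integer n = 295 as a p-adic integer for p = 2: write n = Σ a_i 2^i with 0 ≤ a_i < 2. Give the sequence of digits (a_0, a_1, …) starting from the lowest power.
(a_0, a_1, …) = (1, 1, 1, 0, 0, 1, 0, 0, 1)

Repeated division by 2 gives the digits low-to-high: 295 = 1 + 1·2^1 + 1·2^2 + 1·2^5 + 1·2^8. Digit sequence: (1, 1, 1, 0, 0, 1, 0, 0, 1).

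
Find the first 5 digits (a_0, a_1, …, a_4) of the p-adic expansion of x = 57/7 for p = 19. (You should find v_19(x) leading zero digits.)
(a_0, …, a_4) = (0, 14, 2, 8, 5)

v_19(57/7) = 1, so a_0 = ... = a_0 = 0. Factor out: x = 19^1 · u with u = 3/7 a unit in ℤ_19. Expand u iteratively via a_{v+i} = u_i mod 19, u_{i+1} = (u_i − a_{v+i})/19:
  u_0 = 3/7;  a_1 = 14;  u_1 = (u_0 − 14)/19 = -5/7
  u_1 = -5/7;  a_2 = 2;  u_2 = (u_1 − 2)/19 = -1/7
  u_2 = -1/7;  a_3 = 8;  u_3 = (u_2 − 8)/19 = -3/7
  u_3 = -3/7;  a_4 = 5;  u_4 = (u_3 − 5)/19 = -2/7
Digits: (0, 14, 2, 8, 5).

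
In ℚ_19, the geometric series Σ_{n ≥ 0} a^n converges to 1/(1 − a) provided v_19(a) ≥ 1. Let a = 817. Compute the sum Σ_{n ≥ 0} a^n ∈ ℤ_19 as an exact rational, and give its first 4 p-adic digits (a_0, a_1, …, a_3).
Σ a^n = 1/(1 − a) = -1/816;  first 4 digits = (1, 5, 8, 13)

v_19(a) = 1 ≥ 1, so the series converges in ℤ_19 to 1/(1 − a) = 1/(1 − 817) = -1/816. Expand this rational in ℤ_19: compute digits iteratively via d_i = x_i mod 19, x_{i+1} = (x_i − d_i)/19. The first 4 digits are (1, 5, 8, 13).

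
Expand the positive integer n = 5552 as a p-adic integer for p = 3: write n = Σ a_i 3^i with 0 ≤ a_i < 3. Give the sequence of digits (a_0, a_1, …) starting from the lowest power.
(a_0, a_1, …) = (2, 2, 1, 1, 2, 1, 1, 2)

Repeated division by 3 gives the digits low-to-high: 5552 = 2 + 2·3^1 + 1·3^2 + 1·3^3 + 2·3^4 + 1·3^5 + 1·3^6 + 2·3^7. Digit sequence: (2, 2, 1, 1, 2, 1, 1, 2).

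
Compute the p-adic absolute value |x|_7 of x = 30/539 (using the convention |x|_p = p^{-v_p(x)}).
|30/539|_7 = 49

Step 1 — compute v_7(x) by factoring powers of 7 out of the numerator and denominator: v_7(30/539) = -2. Step 2 — apply |x|_p = p^{-v_p(x)} = 7^{2} = 49.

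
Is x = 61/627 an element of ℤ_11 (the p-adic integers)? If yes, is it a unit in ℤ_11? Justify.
x ∉ ℤ_11 (v_11(x) = -1 < 0)

ℤ_11 = {x ∈ ℚ_11 : v_11(x) ≥ 0} and ℤ_11^× = {x ∈ ℤ_11 : v_11(x) = 0}. Here v_11(61/627) = v_11(num) − v_11(den) = -1; compare against these criteria.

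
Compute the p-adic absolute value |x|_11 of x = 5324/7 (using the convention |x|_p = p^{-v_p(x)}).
|5324/7|_11 = 1/1331

Step 1 — compute v_11(x) by factoring powers of 11 out of the numerator and denominator: v_11(5324/7) = 3. Step 2 — apply |x|_p = p^{-v_p(x)} = 11^{-3} = 1/1331.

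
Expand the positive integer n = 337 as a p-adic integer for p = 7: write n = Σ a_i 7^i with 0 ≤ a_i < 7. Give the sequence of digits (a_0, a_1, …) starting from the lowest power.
(a_0, a_1, …) = (1, 6, 6)

Repeated division by 7 gives the digits low-to-high: 337 = 1 + 6·7^1 + 6·7^2. Digit sequence: (1, 6, 6).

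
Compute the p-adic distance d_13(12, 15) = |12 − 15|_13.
d_13(12, 15) = 1

Step 1 — x − y = 12 − 15 = -3. Step 2 — v_13(-3) = 0 (factor: -3 = −(13^0 · 3); the sign does not affect v_p). Step 3 — |x − y|_13 = 13^{0} = 1.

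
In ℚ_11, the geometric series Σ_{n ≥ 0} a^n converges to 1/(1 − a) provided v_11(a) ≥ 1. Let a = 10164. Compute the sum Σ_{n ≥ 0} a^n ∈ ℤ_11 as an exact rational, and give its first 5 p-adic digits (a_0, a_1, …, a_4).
Σ a^n = 1/(1 − a) = -1/10163;  first 5 digits = (1, 0, 7, 7, 5)

v_11(a) = 2 ≥ 1, so the series converges in ℤ_11 to 1/(1 − a) = 1/(1 − 10164) = -1/10163. Expand this rational in ℤ_11: compute digits iteratively via d_i = x_i mod 11, x_{i+1} = (x_i − d_i)/11. The first 5 digits are (1, 0, 7, 7, 5).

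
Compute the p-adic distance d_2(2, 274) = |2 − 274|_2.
d_2(2, 274) = 1/16

Step 1 — x − y = 2 − 274 = -272. Step 2 — v_2(-272) = 4 (factor: -272 = −(2^4 · 17); the sign does not affect v_p). Step 3 — |x − y|_2 = 2^{-4} = 1/16.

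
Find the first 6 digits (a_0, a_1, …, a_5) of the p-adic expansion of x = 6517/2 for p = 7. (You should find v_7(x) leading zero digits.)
(a_0, …, a_5) = (0, 0, 0, 6, 4, 3)

v_7(6517/2) = 3, so a_0 = ... = a_2 = 0. Factor out: x = 7^3 · u with u = 19/2 a unit in ℤ_7. Expand u iteratively via a_{v+i} = u_i mod 7, u_{i+1} = (u_i − a_{v+i})/7:
  u_0 = 19/2;  a_3 = 6;  u_1 = (u_0 − 6)/7 = 1/2
  u_1 = 1/2;  a_4 = 4;  u_2 = (u_1 − 4)/7 = -1/2
  u_2 = -1/2;  a_5 = 3;  u_3 = (u_2 − 3)/7 = -1/2
Digits: (0, 0, 0, 6, 4, 3).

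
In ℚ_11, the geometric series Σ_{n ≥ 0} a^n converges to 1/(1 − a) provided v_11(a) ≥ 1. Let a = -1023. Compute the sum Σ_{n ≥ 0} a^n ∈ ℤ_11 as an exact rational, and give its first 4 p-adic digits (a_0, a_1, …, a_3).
Σ a^n = 1/(1 − a) = 1/1024;  first 4 digits = (1, 6, 5, 0)

v_11(a) = 1 ≥ 1, so the series converges in ℤ_11 to 1/(1 − a) = 1/(1 − (-1023)) = 1/1024. Expand this rational in ℤ_11: compute digits iteratively via d_i = x_i mod 11, x_{i+1} = (x_i − d_i)/11. The first 4 digits are (1, 6, 5, 0).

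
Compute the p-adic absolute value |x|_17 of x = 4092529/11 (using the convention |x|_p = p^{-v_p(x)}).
|4092529/11|_17 = 1/83521

Step 1 — compute v_17(x) by factoring powers of 17 out of the numerator and denominator: v_17(4092529/11) = 4. Step 2 — apply |x|_p = p^{-v_p(x)} = 17^{-4} = 1/83521.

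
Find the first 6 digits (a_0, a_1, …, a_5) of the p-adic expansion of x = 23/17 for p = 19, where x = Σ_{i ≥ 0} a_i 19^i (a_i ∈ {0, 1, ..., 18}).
(a_0, …, a_5) = (17, 7, 13, 6, 3, 11)

v_19(23/17) = 0 (numerator and denominator both coprime to 19), so x ∈ ℤ_19^×. Compute digits iteratively via a_i = x_i mod 19, x_{i+1} = (x_i − a_i)/19, with x_0 = x:
  x_0 = 23/17;  a_0 = 17;  x_1 = (x_0 − 17)/19 = -14/17
  x_1 = -14/17;  a_1 = 7;  x_2 = (x_1 − 7)/19 = -7/17
  x_2 = -7/17;  a_2 = 13;  x_3 = (x_2 − 13)/19 = -12/17
  x_3 = -12/17;  a_3 = 6;  x_4 = (x_3 − 6)/19 = -6/17
  x_4 = -6/17;  a_4 = 3;  x_5 = (x_4 − 3)/19 = -3/17
  x_5 = -3/17;  a_5 = 11;  x_6 = (x_5 − 11)/19 = -10/17
Digits: (17, 7, 13, 6, 3, 11).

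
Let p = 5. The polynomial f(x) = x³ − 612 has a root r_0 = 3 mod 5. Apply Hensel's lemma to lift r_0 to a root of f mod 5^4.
r_3 = 308 (mod 625)

Hensel: r_{i+1} = r_i − f(r_i)/f′(r_i) mod 5^{i+2}, where f′(x) = 3x². Iterate:
  r_0 = 3 (mod 5)
  r_1 = 8 (mod 25)
  r_2 = 58 (mod 125)
  r_3 = 308 (mod 625)
Final: r = 308 with f(r) ≡ 0 mod 5^4.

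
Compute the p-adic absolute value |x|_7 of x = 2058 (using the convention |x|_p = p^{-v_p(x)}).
|2058|_7 = 1/343

Step 1 — compute v_7(x) by factoring powers of 7 out of the numerator and denominator: v_7(2058) = 3. Step 2 — apply |x|_p = p^{-v_p(x)} = 7^{-3} = 1/343.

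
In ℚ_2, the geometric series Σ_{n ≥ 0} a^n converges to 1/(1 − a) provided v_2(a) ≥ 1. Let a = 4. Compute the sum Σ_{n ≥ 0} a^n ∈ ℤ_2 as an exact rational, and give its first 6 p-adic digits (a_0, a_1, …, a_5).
Σ a^n = 1/(1 − a) = -1/3;  first 6 digits = (1, 0, 1, 0, 1, 0)

v_2(a) = 2 ≥ 1, so the series converges in ℤ_2 to 1/(1 − a) = 1/(1 − 4) = -1/3. Expand this rational in ℤ_2: compute digits iteratively via d_i = x_i mod 2, x_{i+1} = (x_i − d_i)/2. The first 6 digits are (1, 0, 1, 0, 1, 0).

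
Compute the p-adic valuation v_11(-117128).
v_11(-117128) = 4

v_11(n) is the largest exponent k such that 11^k divides n. Factor out: -117128 = -11^4 · 8. (Sign doesn't affect v_p.) So v_11(-117128) = 4.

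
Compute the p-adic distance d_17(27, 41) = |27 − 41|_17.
d_17(27, 41) = 1

Step 1 — x − y = 27 − 41 = -14. Step 2 — v_17(-14) = 0 (factor: -14 = −(17^0 · 14); the sign does not affect v_p). Step 3 — |x − y|_17 = 17^{0} = 1.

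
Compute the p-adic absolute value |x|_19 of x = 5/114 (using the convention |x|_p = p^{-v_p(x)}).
|5/114|_19 = 19

Step 1 — compute v_19(x) by factoring powers of 19 out of the numerator and denominator: v_19(5/114) = -1. Step 2 — apply |x|_p = p^{-v_p(x)} = 19^{1} = 19.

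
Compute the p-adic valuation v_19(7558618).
v_19(7558618) = 4

v_19(n) is the largest exponent k such that 19^k divides n. Factor out: 7558618 = 19^4 · 58. (Sign doesn't affect v_p.) So v_19(7558618) = 4.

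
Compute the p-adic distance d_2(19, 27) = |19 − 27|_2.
d_2(19, 27) = 1/8

Step 1 — x − y = 19 − 27 = -8. Step 2 — v_2(-8) = 3 (factor: -8 = −(2^3 · 1); the sign does not affect v_p). Step 3 — |x − y|_2 = 2^{-3} = 1/8.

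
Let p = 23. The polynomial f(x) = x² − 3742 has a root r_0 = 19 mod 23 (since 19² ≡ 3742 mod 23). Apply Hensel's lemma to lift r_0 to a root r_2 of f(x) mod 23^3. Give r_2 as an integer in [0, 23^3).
r_2 = 4688 (mod 12167)

Hensel's recurrence: r_{i+1} = r_i − f(r_i)·(f′(r_i))^{-1} mod 23^{i+2}, with f′(x) = 2x. Iterate:
  r_0 = 19 (mod 23)
  r_1 = 456 (mod 529)
  r_2 = 4688 (mod 12167)
Final: r_2 = 4688, and one checks f(r_2) ≡ 0 mod 23^3.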